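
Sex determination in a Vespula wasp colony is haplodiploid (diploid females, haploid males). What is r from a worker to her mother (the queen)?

One meiotic link between diploid queen and diploid daughter: r = 1/2.

0.5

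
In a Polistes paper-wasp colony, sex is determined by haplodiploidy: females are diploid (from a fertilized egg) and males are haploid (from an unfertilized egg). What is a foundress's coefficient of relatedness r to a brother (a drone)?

Her haploid brother carries none of their father's genes and a random half of their mother's genome; that half matches the maternal half of her own genome with probability 1/2: r = 1/2 · 1/2 = 1/4.

0.25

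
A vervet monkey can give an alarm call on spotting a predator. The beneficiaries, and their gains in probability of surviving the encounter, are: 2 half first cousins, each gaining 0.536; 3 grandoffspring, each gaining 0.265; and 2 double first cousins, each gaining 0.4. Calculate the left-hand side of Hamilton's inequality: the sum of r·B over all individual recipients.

0.46575

r to a half first cousin = 1/16 (half first cousins share one grandparent — one path of length 4: r = (1/2)^4 = 1/16).
r to a grandoffspring = 0.25 (two parent–offspring links: r = (1/2)^2 = 1/4).
r to a double first cousin = 1/4 (double first cousins share both grandparent pairs — four paths of length 4: r = 4·(1/2)^4 = 1/4).
Summing one r·B term per recipient: 2·0.0625·0.536 + 3·0.25·0.265 + 2·0.25·0.4 = 0.46575.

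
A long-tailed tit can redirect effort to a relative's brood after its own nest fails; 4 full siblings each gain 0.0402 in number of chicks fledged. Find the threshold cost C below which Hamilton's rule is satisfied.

0.0804

r to a full sibling = 1/2 (full sibs share both parents — two paths of length 2: r = 2·(1/2)^2 = 1/2).
Hamilton's rule: n·r·B > C, so the trait is favored while C < n·r·B = 4·0.5·0.0402 = 0.0804.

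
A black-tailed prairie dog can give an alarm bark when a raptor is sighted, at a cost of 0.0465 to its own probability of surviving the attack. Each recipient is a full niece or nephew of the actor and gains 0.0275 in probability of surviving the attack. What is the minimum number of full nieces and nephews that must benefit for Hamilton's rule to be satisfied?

7

r to a full niece or nephew = 1/4 (full aunt/uncle↔niece/nephew: two paths of length 3 through the shared grandparent pair: r = 2·(1/2)^3 = 1/4).
Hamilton's rule: n·r·B > C  ⇒  n > C/(r·B) = 0.0465/(0.25·0.0275) = 6.764.
The smallest integer exceeding 6.764 is 7.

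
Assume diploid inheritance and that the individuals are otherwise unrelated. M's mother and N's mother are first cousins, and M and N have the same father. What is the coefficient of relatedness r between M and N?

0.28125

Relatedness sums over independent paths through distinct common ancestors.
M and N are related in two ways: second cousins through their mothers (r = 1/32) and half-sibs through their shared father (r = 1/4).
r = 1/32 + 1/4 = 0.28125.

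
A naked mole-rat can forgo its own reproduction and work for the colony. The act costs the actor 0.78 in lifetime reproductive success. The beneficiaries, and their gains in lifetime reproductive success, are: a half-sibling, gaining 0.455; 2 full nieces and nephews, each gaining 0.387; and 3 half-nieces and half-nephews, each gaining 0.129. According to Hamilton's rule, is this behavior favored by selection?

No

Hamilton's rule: the trait is favored when the sum of r·B over every recipient exceeds the actor's cost C.
r to a half-sibling = 1/4 (half-sibs share one parent — one path of length 2: r = (1/2)^2 = 1/4).
r to a full niece or nephew = 1/4 (full aunt/uncle↔niece/nephew: two paths of length 3 through the shared grandparent pair: r = 2·(1/2)^3 = 1/4).
r to a half-niece or half-nephew = 0.125 (half-aunt/uncle↔niece/nephew: one path of length 3: r = (1/2)^3 = 1/8).
Summing one r·B term per recipient: 1·0.25·0.455 + 2·0.25·0.387 + 3·0.125·0.129 = 0.355625.
0.355625 < 0.78: the indirect benefit is less than the cost.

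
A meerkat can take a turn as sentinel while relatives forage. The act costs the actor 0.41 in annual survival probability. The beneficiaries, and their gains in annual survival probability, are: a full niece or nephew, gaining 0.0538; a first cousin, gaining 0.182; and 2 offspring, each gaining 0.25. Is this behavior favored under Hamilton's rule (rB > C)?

Hamilton's rule: the trait is favored when the sum of r·B over every recipient exceeds the actor's cost C.
r to a full niece or nephew = 1/4 (full aunt/uncle↔niece/nephew: two paths of length 3 through the shared grandparent pair: r = 2·(1/2)^3 = 1/4).
r to a first cousin = 0.125 (first cousins share one grandparent pair — two paths of length 4: r = 2·(1/2)^4 = 1/8).
r to an offspring = 1/2 (one parent–offspring link: r = (1/2)^1 = 1/2).
Summing one r·B term per recipient: 1·0.25·0.0538 + 1·0.125·0.182 + 2·0.5·0.25 = 0.2862.
0.2862 < 0.41: the indirect benefit is less than the cost.

No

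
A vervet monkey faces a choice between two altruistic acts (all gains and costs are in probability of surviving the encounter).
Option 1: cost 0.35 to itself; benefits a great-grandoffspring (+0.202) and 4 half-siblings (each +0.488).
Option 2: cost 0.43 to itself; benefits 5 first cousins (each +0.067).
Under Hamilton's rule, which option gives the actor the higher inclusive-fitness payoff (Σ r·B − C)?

Option 1: r to a great-grandoffspring = 0.125.
Option 1: r to a half-sibling = 0.25.
Option 1: Σ r·B − C = (1·0.125·0.202 + 4·0.25·0.488) − 0.35 = 0.16325.
Option 2: r to a first cousin = 0.125.
Option 2: Σ r·B − C = (5·0.125·0.067) − 0.43 = -0.388125.
Option 1 has the higher net inclusive-fitness payoff.

Option 1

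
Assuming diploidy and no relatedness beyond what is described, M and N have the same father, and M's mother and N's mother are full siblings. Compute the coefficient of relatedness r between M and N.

0.375

With two independent routes of shared ancestry, r is the sum of the two contributions.
M and N are related in two ways: half-sibs through their shared father (r = 1/4) and first cousins through their mothers (r = 1/8).
r = 1/4 + 1/8 = 3/8 = 0.375.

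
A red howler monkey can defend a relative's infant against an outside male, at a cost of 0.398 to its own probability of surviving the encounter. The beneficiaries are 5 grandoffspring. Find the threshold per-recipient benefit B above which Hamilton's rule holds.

r to a grandoffspring = 1/4 (two parent–offspring links: r = (1/2)^2 = 1/4).
Hamilton's rule with n recipients of equal r: n·r·B > C, so B > C/(n·r) = 0.398/(5·0.25) = 0.3184.

0.3184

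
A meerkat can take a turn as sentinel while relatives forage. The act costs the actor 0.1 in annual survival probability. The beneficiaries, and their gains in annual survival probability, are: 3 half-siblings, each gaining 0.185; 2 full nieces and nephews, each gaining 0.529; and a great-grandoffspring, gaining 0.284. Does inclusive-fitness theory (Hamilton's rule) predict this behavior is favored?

Yes

Hamilton's rule: the trait is favored when the sum of r·B over every recipient exceeds the actor's cost C.
r to a half-sibling = 0.25 (half-sibs share one parent — one path of length 2: r = (1/2)^2 = 1/4).
r to a full niece or nephew = 1/4 (full aunt/uncle↔niece/nephew: two paths of length 3 through the shared grandparent pair: r = 2·(1/2)^3 = 1/4).
r to a great-grandoffspring = 0.125 (three parent–offspring links: r = (1/2)^3 = 1/8).
Summing one r·B term per recipient: 3·0.25·0.185 + 2·0.25·0.529 + 1·0.125·0.284 = 0.43875.
0.43875 > 0.1: the indirect benefit exceeds the cost.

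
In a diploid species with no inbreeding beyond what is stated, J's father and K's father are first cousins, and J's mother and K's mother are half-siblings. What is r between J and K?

Wright's path rule: contributions from independent ancestry routes add.
J and K are related in two ways: second cousins through their fathers (r = 1/32) and half first cousins through their mothers (r = 1/16).
r = 1/32 + 1/16 = 3/32 = 0.09375.

0.09375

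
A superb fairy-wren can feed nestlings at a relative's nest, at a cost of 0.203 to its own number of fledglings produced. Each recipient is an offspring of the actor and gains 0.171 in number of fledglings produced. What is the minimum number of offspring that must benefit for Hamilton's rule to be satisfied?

3

r to an offspring = 0.5 (one parent–offspring link: r = (1/2)^1 = 1/2).
Hamilton's rule: n·r·B > C  ⇒  n > C/(r·B) = 0.203/(0.5·0.171) = 2.374.
The smallest integer exceeding 2.374 is 3.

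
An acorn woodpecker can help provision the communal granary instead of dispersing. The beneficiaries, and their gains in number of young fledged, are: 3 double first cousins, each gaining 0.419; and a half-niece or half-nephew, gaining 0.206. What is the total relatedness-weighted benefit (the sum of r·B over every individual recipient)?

0.34

r to a double first cousin = 1/4 (double first cousins share both grandparent pairs — four paths of length 4: r = 4·(1/2)^4 = 1/4).
r to a half-niece or half-nephew = 1/8 (half-aunt/uncle↔niece/nephew: one path of length 3: r = (1/2)^3 = 1/8).
Summing one r·B term per recipient: 3·0.25·0.419 + 1·0.125·0.206 = 0.34.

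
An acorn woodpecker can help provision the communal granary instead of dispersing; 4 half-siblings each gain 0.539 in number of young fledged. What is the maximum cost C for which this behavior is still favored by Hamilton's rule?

0.539

r to a half-sibling = 1/4 (half-sibs share one parent — one path of length 2: r = (1/2)^2 = 1/4).
Hamilton's rule: n·r·B > C, so the trait is favored while C < n·r·B = 4·0.25·0.539 = 0.539.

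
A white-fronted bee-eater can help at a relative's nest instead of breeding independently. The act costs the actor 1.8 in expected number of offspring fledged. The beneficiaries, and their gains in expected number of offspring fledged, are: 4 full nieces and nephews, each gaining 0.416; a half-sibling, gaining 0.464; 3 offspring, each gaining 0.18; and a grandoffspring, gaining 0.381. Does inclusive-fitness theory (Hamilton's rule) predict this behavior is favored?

No

Hamilton's rule: the trait is favored when the sum of r·B over every recipient exceeds the actor's cost C.
r to a full niece or nephew = 0.25 (full aunt/uncle↔niece/nephew: two paths of length 3 through the shared grandparent pair: r = 2·(1/2)^3 = 1/4).
r to a half-sibling = 1/4 (half-sibs share one parent — one path of length 2: r = (1/2)^2 = 1/4).
r to an offspring = 1/2 (one parent–offspring link: r = (1/2)^1 = 1/2).
r to a grandoffspring = 1/4 (two parent–offspring links: r = (1/2)^2 = 1/4).
Summing one r·B term per recipient: 4·0.25·0.416 + 1·0.25·0.464 + 3·0.5·0.18 + 1·0.25·0.381 = 0.89725.
0.89725 < 1.8: the indirect benefit is less than the cost.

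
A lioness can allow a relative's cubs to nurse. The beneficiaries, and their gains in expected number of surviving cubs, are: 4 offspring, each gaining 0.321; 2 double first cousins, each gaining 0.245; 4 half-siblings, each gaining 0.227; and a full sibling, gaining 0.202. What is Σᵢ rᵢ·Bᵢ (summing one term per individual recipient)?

1.0925

r to an offspring = 0.5 (one parent–offspring link: r = (1/2)^1 = 1/2).
r to a double first cousin = 0.25 (double first cousins share both grandparent pairs — four paths of length 4: r = 4·(1/2)^4 = 1/4).
r to a half-sibling = 0.25 (half-sibs share one parent — one path of length 2: r = (1/2)^2 = 1/4).
r to a full sibling = 0.5 (full sibs share both parents — two paths of length 2: r = 2·(1/2)^2 = 1/2).
Summing one r·B term per recipient: 4·0.5·0.321 + 2·0.25·0.245 + 4·0.25·0.227 + 1·0.5·0.202 = 1.0925.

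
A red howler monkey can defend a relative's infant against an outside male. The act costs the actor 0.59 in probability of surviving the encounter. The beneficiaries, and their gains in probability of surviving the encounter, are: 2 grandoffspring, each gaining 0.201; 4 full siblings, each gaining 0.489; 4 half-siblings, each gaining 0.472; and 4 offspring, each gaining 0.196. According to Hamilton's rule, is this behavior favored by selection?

Yes

Hamilton's rule: the trait is favored when the sum of r·B over every recipient exceeds the actor's cost C.
r to a grandoffspring = 1/4 (two parent–offspring links: r = (1/2)^2 = 1/4).
r to a full sibling = 1/2 (full sibs share both parents — two paths of length 2: r = 2·(1/2)^2 = 1/2).
r to a half-sibling = 0.25 (half-sibs share one parent — one path of length 2: r = (1/2)^2 = 1/4).
r to an offspring = 0.5 (one parent–offspring link: r = (1/2)^1 = 1/2).
Summing one r·B term per recipient: 2·0.25·0.201 + 4·0.5·0.489 + 4·0.25·0.472 + 4·0.5·0.196 = 1.9425.
1.9425 > 0.59: the indirect benefit exceeds the cost.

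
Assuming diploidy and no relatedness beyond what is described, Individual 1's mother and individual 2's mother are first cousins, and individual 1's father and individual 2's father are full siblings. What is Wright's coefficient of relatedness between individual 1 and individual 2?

0.15625

With two independent routes of shared ancestry, r is the sum of the two contributions.
Individual 1 and individual 2 are related in two ways: second cousins through their mothers (r = 1/32) and first cousins through their fathers (r = 1/8).
r = 1/32 + 1/8 = 0.15625.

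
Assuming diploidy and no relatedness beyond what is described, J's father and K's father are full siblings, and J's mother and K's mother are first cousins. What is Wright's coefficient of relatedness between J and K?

Independent pedigree routes through distinct common ancestors add.
J and K are related in two ways: first cousins through their fathers (r = 1/8) and second cousins through their mothers (r = 1/32).
r = 1/8 + 1/32 = 0.15625.

0.15625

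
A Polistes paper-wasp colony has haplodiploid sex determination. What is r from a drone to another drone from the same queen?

Haploid brothers each carry a random half of the queen's diploid genome, so on average they share half: r = 1/2.

0.5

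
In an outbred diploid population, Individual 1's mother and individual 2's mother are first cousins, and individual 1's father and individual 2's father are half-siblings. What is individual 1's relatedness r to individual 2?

Independent pedigree routes through distinct common ancestors add.
Individual 1 and individual 2 are related in two ways: second cousins through their mothers (r = 1/32) and half first cousins through their fathers (r = 1/16).
r = 1/32 + 1/16 = 3/32 = 0.09375.

0.09375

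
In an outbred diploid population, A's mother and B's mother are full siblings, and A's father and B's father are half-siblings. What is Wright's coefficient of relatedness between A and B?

Independent pedigree routes through distinct common ancestors add.
A and B are related in two ways: first cousins through their mothers (r = 1/8) and half first cousins through their fathers (r = 1/16).
r = 1/8 + 1/16 = 0.1875.

0.1875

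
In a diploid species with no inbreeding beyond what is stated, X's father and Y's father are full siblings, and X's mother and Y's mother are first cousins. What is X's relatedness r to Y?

Relatedness sums over independent paths through distinct common ancestors.
X and Y are related in two ways: first cousins through their fathers (r = 1/8) and second cousins through their mothers (r = 1/32).
r = 1/8 + 1/32 = 0.15625.

0.15625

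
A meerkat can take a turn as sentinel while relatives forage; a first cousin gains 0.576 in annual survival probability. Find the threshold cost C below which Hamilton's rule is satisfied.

r to a first cousin = 0.125 (first cousins share one grandparent pair — two paths of length 4: r = 2·(1/2)^4 = 1/8).
Hamilton's rule: n·r·B > C, so the trait is favored while C < n·r·B = 1·0.125·0.576 = 0.072.

0.072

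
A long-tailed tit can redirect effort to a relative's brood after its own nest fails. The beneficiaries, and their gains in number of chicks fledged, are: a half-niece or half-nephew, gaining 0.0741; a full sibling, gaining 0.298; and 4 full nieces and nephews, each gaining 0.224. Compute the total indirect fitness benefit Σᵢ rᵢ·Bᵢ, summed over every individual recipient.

0.3822625

r to a half-niece or half-nephew = 1/8 (half-aunt/uncle↔niece/nephew: one path of length 3: r = (1/2)^3 = 1/8).
r to a full sibling = 1/2 (full sibs share both parents — two paths of length 2: r = 2·(1/2)^2 = 1/2).
r to a full niece or nephew = 0.25 (full aunt/uncle↔niece/nephew: two paths of length 3 through the shared grandparent pair: r = 2·(1/2)^3 = 1/4).
Summing one r·B term per recipient: 1·0.125·0.0741 + 1·0.5·0.298 + 4·0.25·0.224 = 0.3822625.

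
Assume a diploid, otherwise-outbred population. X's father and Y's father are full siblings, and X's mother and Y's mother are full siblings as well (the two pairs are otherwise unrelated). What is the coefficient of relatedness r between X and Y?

0.25

With two independent routes of shared ancestry, r is the sum of the two contributions.
X and Y are related in two ways: first cousins through their fathers (r = 1/8) and first cousins through their mothers (r = 1/8) — i.e. double first cousins.
r = 1/8 + 1/8 = 1/4 = 0.25.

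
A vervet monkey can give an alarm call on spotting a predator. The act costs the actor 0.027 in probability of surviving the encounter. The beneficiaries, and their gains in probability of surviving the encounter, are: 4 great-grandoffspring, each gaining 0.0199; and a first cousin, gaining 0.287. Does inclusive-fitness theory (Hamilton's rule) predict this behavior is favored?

Yes

Hamilton's rule: the trait is favored when the sum of r·B over every recipient exceeds the actor's cost C.
r to a great-grandoffspring = 0.125 (three parent–offspring links: r = (1/2)^3 = 1/8).
r to a first cousin = 0.125 (first cousins share one grandparent pair — two paths of length 4: r = 2·(1/2)^4 = 1/8).
Summing one r·B term per recipient: 4·0.125·0.0199 + 1·0.125·0.287 = 0.045825.
0.045825 > 0.027: the indirect benefit exceeds the cost.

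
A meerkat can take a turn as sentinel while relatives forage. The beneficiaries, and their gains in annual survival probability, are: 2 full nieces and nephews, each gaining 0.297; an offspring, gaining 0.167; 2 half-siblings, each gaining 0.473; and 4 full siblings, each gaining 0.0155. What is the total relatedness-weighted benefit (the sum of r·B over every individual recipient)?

r to a full niece or nephew = 1/4 (full aunt/uncle↔niece/nephew: two paths of length 3 through the shared grandparent pair: r = 2·(1/2)^3 = 1/4).
r to an offspring = 0.5 (one parent–offspring link: r = (1/2)^1 = 1/2).
r to a half-sibling = 1/4 (half-sibs share one parent — one path of length 2: r = (1/2)^2 = 1/4).
r to a full sibling = 1/2 (full sibs share both parents — two paths of length 2: r = 2·(1/2)^2 = 1/2).
Summing one r·B term per recipient: 2·0.25·0.297 + 1·0.5·0.167 + 2·0.25·0.473 + 4·0.5·0.0155 = 0.4995.

0.4995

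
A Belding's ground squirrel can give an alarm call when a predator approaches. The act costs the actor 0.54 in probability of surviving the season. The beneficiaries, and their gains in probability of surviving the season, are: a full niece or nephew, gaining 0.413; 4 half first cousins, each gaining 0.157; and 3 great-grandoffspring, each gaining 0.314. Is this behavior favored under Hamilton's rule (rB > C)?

No

Hamilton's rule: the trait is favored when the sum of r·B over every recipient exceeds the actor's cost C.
r to a full niece or nephew = 0.25 (full aunt/uncle↔niece/nephew: two paths of length 3 through the shared grandparent pair: r = 2·(1/2)^3 = 1/4).
r to a half first cousin = 1/16 (half first cousins share one grandparent — one path of length 4: r = (1/2)^4 = 1/16).
r to a great-grandoffspring = 0.125 (three parent–offspring links: r = (1/2)^3 = 1/8).
Summing one r·B term per recipient: 1·0.25·0.413 + 4·0.0625·0.157 + 3·0.125·0.314 = 0.26025.
0.26025 < 0.54: the indirect benefit is less than the cost.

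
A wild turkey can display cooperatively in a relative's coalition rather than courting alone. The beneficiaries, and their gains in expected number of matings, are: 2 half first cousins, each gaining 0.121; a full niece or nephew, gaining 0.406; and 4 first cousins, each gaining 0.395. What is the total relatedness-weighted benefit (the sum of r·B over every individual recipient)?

0.314125

r to a half first cousin = 1/16 (half first cousins share one grandparent — one path of length 4: r = (1/2)^4 = 1/16).
r to a full niece or nephew = 1/4 (full aunt/uncle↔niece/nephew: two paths of length 3 through the shared grandparent pair: r = 2·(1/2)^3 = 1/4).
r to a first cousin = 1/8 (first cousins share one grandparent pair — two paths of length 4: r = 2·(1/2)^4 = 1/8).
Summing one r·B term per recipient: 2·0.0625·0.121 + 1·0.25·0.406 + 4·0.125·0.395 = 0.314125.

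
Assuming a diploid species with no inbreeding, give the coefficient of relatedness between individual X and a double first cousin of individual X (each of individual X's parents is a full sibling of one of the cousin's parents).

0.25

Each parent–offspring link contributes a factor of 1/2, and independent paths through distinct common ancestors add.
Double first cousins share both grandparent pairs — four paths of length 4: r = 4·(1/2)^4 = 1/4.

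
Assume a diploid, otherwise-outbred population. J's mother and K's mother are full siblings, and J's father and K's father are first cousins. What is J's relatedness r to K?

Independent pedigree routes through distinct common ancestors add.
J and K are related in two ways: first cousins through their mothers (r = 1/8) and second cousins through their fathers (r = 1/32).
r = 1/8 + 1/32 = 0.15625.

0.15625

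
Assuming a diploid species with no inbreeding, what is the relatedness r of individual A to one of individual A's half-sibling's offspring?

Each parent–offspring link contributes a factor of 1/2, and independent paths through distinct common ancestors add.
Half-aunt/uncle↔niece/nephew: one path of length 3: r = (1/2)^3 = 1/8.

0.125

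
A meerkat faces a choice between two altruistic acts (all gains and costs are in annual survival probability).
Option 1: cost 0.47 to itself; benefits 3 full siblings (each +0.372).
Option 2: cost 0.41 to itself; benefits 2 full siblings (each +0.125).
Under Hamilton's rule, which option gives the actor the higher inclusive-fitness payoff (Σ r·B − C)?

Option 1

Option 1: r to a full sibling = 0.5.
Option 1: Σ r·B − C = (3·0.5·0.372) − 0.47 = 0.088.
Option 2: r to a full sibling = 0.5.
Option 2: Σ r·B − C = (2·0.5·0.125) − 0.41 = -0.285.
Option 1 has the higher net inclusive-fitness payoff.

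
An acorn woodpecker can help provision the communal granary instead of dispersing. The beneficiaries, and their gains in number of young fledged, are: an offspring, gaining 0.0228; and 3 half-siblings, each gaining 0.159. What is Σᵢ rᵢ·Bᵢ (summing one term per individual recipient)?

0.13065

r to an offspring = 1/2 (one parent–offspring link: r = (1/2)^1 = 1/2).
r to a half-sibling = 1/4 (half-sibs share one parent — one path of length 2: r = (1/2)^2 = 1/4).
Summing one r·B term per recipient: 1·0.5·0.0228 + 3·0.25·0.159 = 0.13065.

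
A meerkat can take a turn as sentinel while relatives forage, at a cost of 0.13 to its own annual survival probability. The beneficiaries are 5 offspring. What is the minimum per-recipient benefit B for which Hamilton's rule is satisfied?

0.052

r to an offspring = 1/2 (one parent–offspring link: r = (1/2)^1 = 1/2).
Hamilton's rule with n recipients of equal r: n·r·B > C, so B > C/(n·r) = 0.13/(5·0.5) = 0.052.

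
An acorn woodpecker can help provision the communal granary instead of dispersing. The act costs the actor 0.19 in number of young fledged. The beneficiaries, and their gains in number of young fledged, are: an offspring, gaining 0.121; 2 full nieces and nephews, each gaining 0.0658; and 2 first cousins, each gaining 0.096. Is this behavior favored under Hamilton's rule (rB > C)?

No

Hamilton's rule: the trait is favored when the sum of r·B over every recipient exceeds the actor's cost C.
r to an offspring = 1/2 (one parent–offspring link: r = (1/2)^1 = 1/2).
r to a full niece or nephew = 1/4 (full aunt/uncle↔niece/nephew: two paths of length 3 through the shared grandparent pair: r = 2·(1/2)^3 = 1/4).
r to a first cousin = 0.125 (first cousins share one grandparent pair — two paths of length 4: r = 2·(1/2)^4 = 1/8).
Summing one r·B term per recipient: 1·0.5·0.121 + 2·0.25·0.0658 + 2·0.125·0.096 = 0.1174.
0.1174 < 0.19: the indirect benefit is less than the cost.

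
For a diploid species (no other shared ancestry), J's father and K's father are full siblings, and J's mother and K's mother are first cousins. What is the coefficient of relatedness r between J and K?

Wright's path rule: contributions from independent ancestry routes add.
J and K are related in two ways: first cousins through their fathers (r = 1/8) and second cousins through their mothers (r = 1/32).
r = 1/8 + 1/32 = 5/32 = 0.15625.

0.15625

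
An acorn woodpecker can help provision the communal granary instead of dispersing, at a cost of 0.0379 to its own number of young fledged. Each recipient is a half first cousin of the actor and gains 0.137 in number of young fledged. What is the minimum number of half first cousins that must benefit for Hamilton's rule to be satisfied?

5

r to a half first cousin = 1/16 (half first cousins share one grandparent — one path of length 4: r = (1/2)^4 = 1/16).
Hamilton's rule: n·r·B > C  ⇒  n > C/(r·B) = 0.0379/(0.0625·0.137) = 4.426.
The smallest integer exceeding 4.426 is 5.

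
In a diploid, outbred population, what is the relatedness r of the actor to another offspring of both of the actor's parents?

Each parent–offspring link contributes a factor of 1/2, and independent paths through distinct common ancestors add.
Full sibs share both parents — two paths of length 2: r = 2·(1/2)^2 = 1/2.

0.5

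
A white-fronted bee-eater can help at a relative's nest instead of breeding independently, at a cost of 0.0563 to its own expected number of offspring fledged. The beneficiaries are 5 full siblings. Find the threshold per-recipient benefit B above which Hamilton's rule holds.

r to a full sibling = 1/2 (full sibs share both parents — two paths of length 2: r = 2·(1/2)^2 = 1/2).
Hamilton's rule with n recipients of equal r: n·r·B > C, so B > C/(n·r) = 0.0563/(5·0.5) = 0.0225.

0.0225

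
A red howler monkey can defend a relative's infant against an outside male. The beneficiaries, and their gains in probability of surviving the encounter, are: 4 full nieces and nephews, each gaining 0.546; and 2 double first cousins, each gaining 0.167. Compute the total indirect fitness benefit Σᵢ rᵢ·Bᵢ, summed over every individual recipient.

0.6295

r to a full niece or nephew = 0.25 (full aunt/uncle↔niece/nephew: two paths of length 3 through the shared grandparent pair: r = 2·(1/2)^3 = 1/4).
r to a double first cousin = 0.25 (double first cousins share both grandparent pairs — four paths of length 4: r = 4·(1/2)^4 = 1/4).
Summing one r·B term per recipient: 4·0.25·0.546 + 2·0.25·0.167 = 0.6295.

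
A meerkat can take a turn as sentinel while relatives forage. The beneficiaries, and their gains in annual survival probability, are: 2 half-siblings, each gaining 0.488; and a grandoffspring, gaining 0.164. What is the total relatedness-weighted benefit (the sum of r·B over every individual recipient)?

r to a half-sibling = 1/4 (half-sibs share one parent — one path of length 2: r = (1/2)^2 = 1/4).
r to a grandoffspring = 0.25 (two parent–offspring links: r = (1/2)^2 = 1/4).
Summing one r·B term per recipient: 2·0.25·0.488 + 1·0.25·0.164 = 0.285.

0.285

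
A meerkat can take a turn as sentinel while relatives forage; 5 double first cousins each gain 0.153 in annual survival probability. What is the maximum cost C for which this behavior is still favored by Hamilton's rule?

r to a double first cousin = 0.25 (double first cousins share both grandparent pairs — four paths of length 4: r = 4·(1/2)^4 = 1/4).
Hamilton's rule: n·r·B > C, so the trait is favored while C < n·r·B = 5·0.25·0.153 = 0.19125.

0.19125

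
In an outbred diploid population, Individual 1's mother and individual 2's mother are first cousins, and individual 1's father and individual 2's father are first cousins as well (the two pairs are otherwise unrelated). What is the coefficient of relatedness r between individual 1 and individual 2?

Wright's path rule: contributions from independent ancestry routes add.
Individual 1 and individual 2 are related in two ways: second cousins through their mothers (r = 1/32) and second cousins through their fathers (r = 1/32).
r = 1/32 + 1/32 = 0.0625.

0.0625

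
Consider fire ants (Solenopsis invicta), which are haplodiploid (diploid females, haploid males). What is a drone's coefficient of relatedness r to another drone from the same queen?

0.5

Haploid brothers each carry a random half of the queen's diploid genome, so on average they share half: r = 1/2.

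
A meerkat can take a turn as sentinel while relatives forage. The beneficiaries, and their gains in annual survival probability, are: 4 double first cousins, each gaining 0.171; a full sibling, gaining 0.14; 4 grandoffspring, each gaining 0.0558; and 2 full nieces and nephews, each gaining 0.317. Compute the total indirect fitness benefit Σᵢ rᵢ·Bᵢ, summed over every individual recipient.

r to a double first cousin = 0.25 (double first cousins share both grandparent pairs — four paths of length 4: r = 4·(1/2)^4 = 1/4).
r to a full sibling = 0.5 (full sibs share both parents — two paths of length 2: r = 2·(1/2)^2 = 1/2).
r to a grandoffspring = 1/4 (two parent–offspring links: r = (1/2)^2 = 1/4).
r to a full niece or nephew = 1/4 (full aunt/uncle↔niece/nephew: two paths of length 3 through the shared grandparent pair: r = 2·(1/2)^3 = 1/4).
Summing one r·B term per recipient: 4·0.25·0.171 + 1·0.5·0.14 + 4·0.25·0.0558 + 2·0.25·0.317 = 0.4553.

0.4553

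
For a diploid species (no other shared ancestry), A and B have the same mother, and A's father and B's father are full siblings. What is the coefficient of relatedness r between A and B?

0.375

Relatedness sums over independent paths through distinct common ancestors.
A and B are related in two ways: half-sibs through their shared mother (r = 1/4) and first cousins through their fathers (r = 1/8).
r = 1/4 + 1/8 = 3/8 = 0.375.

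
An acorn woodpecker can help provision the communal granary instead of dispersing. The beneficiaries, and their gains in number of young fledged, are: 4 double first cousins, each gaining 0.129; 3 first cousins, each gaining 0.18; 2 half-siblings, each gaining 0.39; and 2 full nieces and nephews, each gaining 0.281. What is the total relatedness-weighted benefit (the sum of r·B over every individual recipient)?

r to a double first cousin = 0.25 (double first cousins share both grandparent pairs — four paths of length 4: r = 4·(1/2)^4 = 1/4).
r to a first cousin = 1/8 (first cousins share one grandparent pair — two paths of length 4: r = 2·(1/2)^4 = 1/8).
r to a half-sibling = 0.25 (half-sibs share one parent — one path of length 2: r = (1/2)^2 = 1/4).
r to a full niece or nephew = 1/4 (full aunt/uncle↔niece/nephew: two paths of length 3 through the shared grandparent pair: r = 2·(1/2)^3 = 1/4).
Summing one r·B term per recipient: 4·0.25·0.129 + 3·0.125·0.18 + 2·0.25·0.39 + 2·0.25·0.281 = 0.532.

0.532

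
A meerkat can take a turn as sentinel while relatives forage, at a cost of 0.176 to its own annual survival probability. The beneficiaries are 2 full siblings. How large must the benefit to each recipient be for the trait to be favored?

r to a full sibling = 1/2 (full sibs share both parents — two paths of length 2: r = 2·(1/2)^2 = 1/2).
Hamilton's rule with n recipients of equal r: n·r·B > C, so B > C/(n·r) = 0.176/(2·0.5) = 0.176.

0.176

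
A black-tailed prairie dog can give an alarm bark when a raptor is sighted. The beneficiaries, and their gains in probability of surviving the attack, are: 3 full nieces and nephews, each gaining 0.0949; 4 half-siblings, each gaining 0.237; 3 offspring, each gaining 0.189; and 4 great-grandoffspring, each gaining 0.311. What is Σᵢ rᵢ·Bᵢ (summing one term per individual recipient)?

r to a full niece or nephew = 0.25 (full aunt/uncle↔niece/nephew: two paths of length 3 through the shared grandparent pair: r = 2·(1/2)^3 = 1/4).
r to a half-sibling = 0.25 (half-sibs share one parent — one path of length 2: r = (1/2)^2 = 1/4).
r to an offspring = 1/2 (one parent–offspring link: r = (1/2)^1 = 1/2).
r to a great-grandoffspring = 1/8 (three parent–offspring links: r = (1/2)^3 = 1/8).
Summing one r·B term per recipient: 3·0.25·0.0949 + 4·0.25·0.237 + 3·0.5·0.189 + 4·0.125·0.311 = 0.747175.

0.747175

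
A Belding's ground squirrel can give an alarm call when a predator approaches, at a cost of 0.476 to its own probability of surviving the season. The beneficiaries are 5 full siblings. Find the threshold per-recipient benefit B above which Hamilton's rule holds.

r to a full sibling = 1/2 (full sibs share both parents — two paths of length 2: r = 2·(1/2)^2 = 1/2).
Hamilton's rule with n recipients of equal r: n·r·B > C, so B > C/(n·r) = 0.476/(5·0.5) = 0.1904.

0.1904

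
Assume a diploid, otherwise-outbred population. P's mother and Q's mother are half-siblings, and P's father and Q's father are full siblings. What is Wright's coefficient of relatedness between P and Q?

0.1875

Relatedness sums over independent paths through distinct common ancestors.
P and Q are related in two ways: half first cousins through their mothers (r = 1/16) and first cousins through their fathers (r = 1/8).
r = 1/16 + 1/8 = 0.1875.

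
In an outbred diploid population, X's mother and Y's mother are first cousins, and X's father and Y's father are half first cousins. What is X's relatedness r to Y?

With two independent routes of shared ancestry, r is the sum of the two contributions.
X and Y are related in two ways: second cousins through their mothers (r = 1/32) and half second cousins through their fathers (r = 1/64).
r = 1/32 + 1/64 = 0.046875.

0.046875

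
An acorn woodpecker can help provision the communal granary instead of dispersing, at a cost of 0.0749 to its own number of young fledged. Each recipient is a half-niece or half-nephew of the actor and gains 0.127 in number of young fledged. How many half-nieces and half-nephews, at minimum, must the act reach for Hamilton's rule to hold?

r to a half-niece or half-nephew = 0.125 (half-aunt/uncle↔niece/nephew: one path of length 3: r = (1/2)^3 = 1/8).
Hamilton's rule: n·r·B > C  ⇒  n > C/(r·B) = 0.0749/(0.125·0.127) = 4.718.
The smallest integer exceeding 4.718 is 5.

5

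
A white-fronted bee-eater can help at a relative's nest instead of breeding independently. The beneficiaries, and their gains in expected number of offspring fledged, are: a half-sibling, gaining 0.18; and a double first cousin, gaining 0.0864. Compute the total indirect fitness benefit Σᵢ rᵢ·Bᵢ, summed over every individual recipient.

0.0666

r to a half-sibling = 0.25 (half-sibs share one parent — one path of length 2: r = (1/2)^2 = 1/4).
r to a double first cousin = 1/4 (double first cousins share both grandparent pairs — four paths of length 4: r = 4·(1/2)^4 = 1/4).
Summing one r·B term per recipient: 1·0.25·0.18 + 1·0.25·0.0864 = 0.0666.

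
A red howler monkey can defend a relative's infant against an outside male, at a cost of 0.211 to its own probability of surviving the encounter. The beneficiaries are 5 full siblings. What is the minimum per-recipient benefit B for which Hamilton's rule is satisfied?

r to a full sibling = 1/2 (full sibs share both parents — two paths of length 2: r = 2·(1/2)^2 = 1/2).
Hamilton's rule with n recipients of equal r: n·r·B > C, so B > C/(n·r) = 0.211/(5·0.5) = 0.0844.

0.0844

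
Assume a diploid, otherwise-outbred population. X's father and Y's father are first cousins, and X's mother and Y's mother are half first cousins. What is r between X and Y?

0.046875

Relatedness sums over independent paths through distinct common ancestors.
X and Y are related in two ways: second cousins through their fathers (r = 1/32) and half second cousins through their mothers (r = 1/64).
r = 1/32 + 1/64 = 0.046875.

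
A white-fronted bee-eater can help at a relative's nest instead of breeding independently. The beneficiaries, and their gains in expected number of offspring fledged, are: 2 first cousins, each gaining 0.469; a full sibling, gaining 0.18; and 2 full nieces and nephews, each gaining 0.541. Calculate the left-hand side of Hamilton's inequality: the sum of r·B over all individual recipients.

0.47775

r to a first cousin = 1/8 (first cousins share one grandparent pair — two paths of length 4: r = 2·(1/2)^4 = 1/8).
r to a full sibling = 1/2 (full sibs share both parents — two paths of length 2: r = 2·(1/2)^2 = 1/2).
r to a full niece or nephew = 0.25 (full aunt/uncle↔niece/nephew: two paths of length 3 through the shared grandparent pair: r = 2·(1/2)^3 = 1/4).
Summing one r·B term per recipient: 2·0.125·0.469 + 1·0.5·0.18 + 2·0.25·0.541 = 0.47775.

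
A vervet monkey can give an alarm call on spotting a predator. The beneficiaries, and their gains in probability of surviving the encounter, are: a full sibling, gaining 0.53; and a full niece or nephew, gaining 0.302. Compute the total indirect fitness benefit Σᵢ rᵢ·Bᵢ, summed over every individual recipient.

0.3405

r to a full sibling = 1/2 (full sibs share both parents — two paths of length 2: r = 2·(1/2)^2 = 1/2).
r to a full niece or nephew = 0.25 (full aunt/uncle↔niece/nephew: two paths of length 3 through the shared grandparent pair: r = 2·(1/2)^3 = 1/4).
Summing one r·B term per recipient: 1·0.5·0.53 + 1·0.25·0.302 = 0.3405.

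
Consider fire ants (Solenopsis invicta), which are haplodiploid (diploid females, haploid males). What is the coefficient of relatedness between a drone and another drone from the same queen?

0.5

Haploid brothers each carry a random half of the queen's diploid genome, so on average they share half: r = 1/2.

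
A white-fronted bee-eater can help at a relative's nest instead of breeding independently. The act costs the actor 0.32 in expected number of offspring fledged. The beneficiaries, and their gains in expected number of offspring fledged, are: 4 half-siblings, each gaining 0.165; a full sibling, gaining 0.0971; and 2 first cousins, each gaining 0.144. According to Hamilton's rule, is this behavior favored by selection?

Hamilton's rule: the trait is favored when the sum of r·B over every recipient exceeds the actor's cost C.
r to a half-sibling = 1/4 (half-sibs share one parent — one path of length 2: r = (1/2)^2 = 1/4).
r to a full sibling = 1/2 (full sibs share both parents — two paths of length 2: r = 2·(1/2)^2 = 1/2).
r to a first cousin = 1/8 (first cousins share one grandparent pair — two paths of length 4: r = 2·(1/2)^4 = 1/8).
Summing one r·B term per recipient: 4·0.25·0.165 + 1·0.5·0.0971 + 2·0.125·0.144 = 0.24955.
0.24955 < 0.32: the indirect benefit is less than the cost.

No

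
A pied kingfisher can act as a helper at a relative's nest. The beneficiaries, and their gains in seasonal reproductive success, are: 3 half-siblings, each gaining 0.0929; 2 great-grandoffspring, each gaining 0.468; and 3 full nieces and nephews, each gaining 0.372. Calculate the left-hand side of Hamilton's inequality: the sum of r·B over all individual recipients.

0.465675

r to a half-sibling = 0.25 (half-sibs share one parent — one path of length 2: r = (1/2)^2 = 1/4).
r to a great-grandoffspring = 1/8 (three parent–offspring links: r = (1/2)^3 = 1/8).
r to a full niece or nephew = 1/4 (full aunt/uncle↔niece/nephew: two paths of length 3 through the shared grandparent pair: r = 2·(1/2)^3 = 1/4).
Summing one r·B term per recipient: 3·0.25·0.0929 + 2·0.125·0.468 + 3·0.25·0.372 = 0.465675.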